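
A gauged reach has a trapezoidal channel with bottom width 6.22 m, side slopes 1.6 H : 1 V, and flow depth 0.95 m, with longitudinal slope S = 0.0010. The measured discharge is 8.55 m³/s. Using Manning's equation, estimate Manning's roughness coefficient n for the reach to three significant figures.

0.0224

A = (b + z·y)·y = (6.22 + 1.6×0.95)×0.95 = 7.353 m²
P = b + 2y√(1+z²) = 6.22 + 2×0.95×√(1+1.6²) = 9.805 m
R = A/P = 7.353/9.805 = 0.7499 m
n = (1/Q)·A·R^(2/3)·S^(1/2) = (1/8.55) × 7.353 × 0.8254 × 0.03162 = 0.02245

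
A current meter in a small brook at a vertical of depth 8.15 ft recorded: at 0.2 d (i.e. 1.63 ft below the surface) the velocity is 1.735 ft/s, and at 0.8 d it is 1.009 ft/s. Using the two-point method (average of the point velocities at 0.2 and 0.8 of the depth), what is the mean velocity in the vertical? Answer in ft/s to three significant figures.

v̄ = (1.735 + 1.009) / 2 = 1.372 ft/s

1.37 ft/s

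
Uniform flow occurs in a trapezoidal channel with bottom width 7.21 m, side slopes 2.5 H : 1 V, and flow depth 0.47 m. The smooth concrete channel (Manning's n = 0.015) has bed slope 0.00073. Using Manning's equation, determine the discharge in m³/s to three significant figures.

3.88 m³/s

A = (b + z·y)·y = (7.21 + 2.5×0.47)×0.47 = 3.941 m²
P = b + 2y√(1+z²) = 7.21 + 2×0.47×√(1+2.5²) = 9.741 m
R = A/P = 3.941/9.741 = 0.4046 m
Q = (1/n)·A·R^(2/3)·S^(1/2) = (1/0.015) × 3.941 × 0.4046^(2/3) × 0.00073^(1/2) = 3.883 m³/s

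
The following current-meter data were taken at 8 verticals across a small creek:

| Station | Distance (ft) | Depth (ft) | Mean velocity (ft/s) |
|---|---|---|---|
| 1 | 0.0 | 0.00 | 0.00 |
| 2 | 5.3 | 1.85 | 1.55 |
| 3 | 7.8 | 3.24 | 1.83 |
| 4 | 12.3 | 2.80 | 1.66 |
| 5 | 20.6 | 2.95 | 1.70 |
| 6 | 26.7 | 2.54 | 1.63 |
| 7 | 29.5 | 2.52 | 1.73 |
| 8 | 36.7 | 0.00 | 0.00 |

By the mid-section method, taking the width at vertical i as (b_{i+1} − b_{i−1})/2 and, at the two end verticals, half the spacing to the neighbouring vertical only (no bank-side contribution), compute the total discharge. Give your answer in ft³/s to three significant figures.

138 ft³/s

w_2 = (7.8 − 0.0)/2 = 3.9 ft; q_2 = 1.55 × 1.85 × 3.9 = 11.18 ft³/s
w_3 = (12.3 − 5.3)/2 = 3.5 ft; q_3 = 1.83 × 3.24 × 3.5 = 20.75 ft³/s
w_4 = (20.6 − 7.8)/2 = 6.4 ft; q_4 = 1.66 × 2.80 × 6.4 = 29.75 ft³/s
w_5 = (26.7 − 12.3)/2 = 7.2 ft; q_5 = 1.70 × 2.95 × 7.2 = 36.11 ft³/s
w_6 = (29.5 − 20.6)/2 = 4.45 ft; q_6 = 1.63 × 2.54 × 4.45 = 18.42 ft³/s
w_7 = (36.7 − 26.7)/2 = 5 ft; q_7 = 1.73 × 2.52 × 5 = 21.80 ft³/s
Stations 1, 8 contribute zero (depth or velocity is 0).
Q = Σ qᵢ = 138.0 ft³/s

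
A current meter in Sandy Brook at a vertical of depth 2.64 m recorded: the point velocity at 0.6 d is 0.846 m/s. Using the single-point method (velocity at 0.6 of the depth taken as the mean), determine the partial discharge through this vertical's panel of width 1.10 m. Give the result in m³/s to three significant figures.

2.46 m³/s

v̄ = v₀.₆ = 0.846 m/s
q = v̄ × d × w = 0.8460 × 2.64 × 1.10 = 2.457 m³/s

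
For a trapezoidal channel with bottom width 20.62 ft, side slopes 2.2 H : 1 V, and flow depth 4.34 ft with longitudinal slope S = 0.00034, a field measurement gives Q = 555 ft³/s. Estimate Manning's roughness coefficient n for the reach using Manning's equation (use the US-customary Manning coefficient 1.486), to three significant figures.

0.0139

A = (b + z·y)·y = (20.62 + 2.2×4.34)×4.34 = 130.9 ft²
P = b + 2y√(1+z²) = 20.62 + 2×4.34×√(1+2.2²) = 41.60 ft
R = A/P = 130.9/41.60 = 3.148 ft
n = (1.486/Q)·A·R^(2/3)·S^(1/2) = (1.486/555) × 130.9 × 2.148 × 0.01844 = 0.01388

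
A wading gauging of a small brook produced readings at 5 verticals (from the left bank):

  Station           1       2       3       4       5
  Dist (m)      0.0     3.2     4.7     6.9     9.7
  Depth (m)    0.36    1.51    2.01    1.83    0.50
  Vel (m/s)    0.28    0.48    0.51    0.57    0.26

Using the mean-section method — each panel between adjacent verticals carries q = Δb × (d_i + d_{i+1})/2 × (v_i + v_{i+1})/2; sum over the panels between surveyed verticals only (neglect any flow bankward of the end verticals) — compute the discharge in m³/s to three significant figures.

6.08 m³/s

Panel 1-2: Δb = 3.2 m, d̄ = (0.36+1.51)/2 = 0.935, v̄ = (0.28+0.48)/2 = 0.38 → q = 3.2×0.935×0.38 = 1.137 m³/s
Panel 2-3: Δb = 1.5 m, d̄ = (1.51+2.01)/2 = 1.76, v̄ = (0.48+0.51)/2 = 0.495 → q = 1.5×1.76×0.495 = 1.307 m³/s
Panel 3-4: Δb = 2.2 m, d̄ = (2.01+1.83)/2 = 1.92, v̄ = (0.51+0.57)/2 = 0.54 → q = 2.2×1.92×0.54 = 2.281 m³/s
Panel 4-5: Δb = 2.8 m, d̄ = (1.83+0.50)/2 = 1.165, v̄ = (0.57+0.26)/2 = 0.415 → q = 2.8×1.165×0.415 = 1.354 m³/s
Q = Σ q = 6.078 m³/s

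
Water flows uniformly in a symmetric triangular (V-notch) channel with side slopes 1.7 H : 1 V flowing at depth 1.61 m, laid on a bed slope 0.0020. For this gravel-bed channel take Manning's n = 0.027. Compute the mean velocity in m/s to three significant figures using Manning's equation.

A = z·y² = 1.7×1.61² = 4.407 m²
P = 2y√(1+z²) = 2×1.61×√(1+1.7²) = 6.351 m
R = A/P = 4.407/6.351 = 0.6939 m
Q = (1/n)·A·R^(2/3)·S^(1/2) = (1/0.027) × 4.407 × 0.6939^(2/3) × 0.0020^(1/2) = 5.720 m³/s
V = Q/A = 5.720/4.407 = 1.298 m/s

1.30 m/s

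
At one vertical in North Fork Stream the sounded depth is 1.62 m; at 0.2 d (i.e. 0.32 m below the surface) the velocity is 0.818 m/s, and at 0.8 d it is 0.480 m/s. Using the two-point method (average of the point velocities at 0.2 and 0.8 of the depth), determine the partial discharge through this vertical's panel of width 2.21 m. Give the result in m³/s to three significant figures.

v̄ = (0.818 + 0.480) / 2 = 0.6490 m/s
q = v̄ × d × w = 0.6490 × 1.62 × 2.21 = 2.324 m³/s

2.32 m³/s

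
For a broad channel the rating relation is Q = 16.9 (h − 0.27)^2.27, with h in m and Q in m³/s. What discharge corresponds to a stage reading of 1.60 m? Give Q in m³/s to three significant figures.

32.3 m³/s

Q = 16.9 × (1.60 − 0.27)^2.27 = 16.9 × 1.33^2.27 = 32.29 m³/s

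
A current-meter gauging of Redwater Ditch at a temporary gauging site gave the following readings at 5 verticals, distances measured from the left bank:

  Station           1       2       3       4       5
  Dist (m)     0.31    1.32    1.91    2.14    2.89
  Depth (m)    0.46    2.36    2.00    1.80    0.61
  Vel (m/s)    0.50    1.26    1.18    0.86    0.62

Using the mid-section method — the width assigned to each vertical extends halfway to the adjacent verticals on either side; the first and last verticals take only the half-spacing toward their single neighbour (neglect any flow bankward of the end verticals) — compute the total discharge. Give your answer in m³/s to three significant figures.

w_1 = (1.32 − 0.31)/2 = 0.505 m; q_1 = 0.50 × 0.46 × 0.505 = 0.1162 m³/s
w_2 = (1.91 − 0.31)/2 = 0.8 m; q_2 = 1.26 × 2.36 × 0.8 = 2.379 m³/s
w_3 = (2.14 − 1.32)/2 = 0.41 m; q_3 = 1.18 × 2.00 × 0.41 = 0.9676 m³/s
w_4 = (2.89 − 1.91)/2 = 0.49 m; q_4 = 0.86 × 1.80 × 0.49 = 0.7585 m³/s
w_5 = (2.89 − 2.14)/2 = 0.375 m; q_5 = 0.62 × 0.61 × 0.375 = 0.1418 m³/s
Q = Σ qᵢ = 4.363 m³/s

4.36 m³/s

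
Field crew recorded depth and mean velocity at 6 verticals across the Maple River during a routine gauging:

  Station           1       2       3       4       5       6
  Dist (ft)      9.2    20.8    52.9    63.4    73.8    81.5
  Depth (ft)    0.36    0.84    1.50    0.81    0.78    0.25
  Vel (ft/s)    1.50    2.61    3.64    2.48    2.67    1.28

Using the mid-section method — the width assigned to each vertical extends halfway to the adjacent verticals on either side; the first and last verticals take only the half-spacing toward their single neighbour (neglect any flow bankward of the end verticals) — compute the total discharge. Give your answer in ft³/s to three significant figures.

w_1 = (20.8 − 9.2)/2 = 5.8 ft; q_1 = 1.50 × 0.36 × 5.8 = 3.132 ft³/s
w_2 = (52.9 − 9.2)/2 = 21.85 ft; q_2 = 2.61 × 0.84 × 21.85 = 47.90 ft³/s
w_3 = (63.4 − 20.8)/2 = 21.3 ft; q_3 = 3.64 × 1.50 × 21.3 = 116.3 ft³/s
w_4 = (73.8 − 52.9)/2 = 10.45 ft; q_4 = 2.48 × 0.81 × 10.45 = 20.99 ft³/s
w_5 = (81.5 − 63.4)/2 = 9.05 ft; q_5 = 2.67 × 0.78 × 9.05 = 18.85 ft³/s
w_6 = (81.5 − 73.8)/2 = 3.85 ft; q_6 = 1.28 × 0.25 × 3.85 = 1.232 ft³/s
Q = Σ qᵢ = 208.4 ft³/s

208 ft³/s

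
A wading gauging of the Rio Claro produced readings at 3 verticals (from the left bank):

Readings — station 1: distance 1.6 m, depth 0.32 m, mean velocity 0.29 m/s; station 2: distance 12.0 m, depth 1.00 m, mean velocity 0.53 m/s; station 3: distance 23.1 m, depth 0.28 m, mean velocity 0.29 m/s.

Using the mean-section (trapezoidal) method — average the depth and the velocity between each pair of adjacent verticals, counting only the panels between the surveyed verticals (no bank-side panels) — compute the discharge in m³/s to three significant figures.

5.73 m³/s

Panel 1-2: Δb = 10.4 m, d̄ = (0.32+1.00)/2 = 0.66, v̄ = (0.29+0.53)/2 = 0.41 → q = 10.4×0.66×0.41 = 2.814 m³/s
Panel 2-3: Δb = 11.1 m, d̄ = (1.00+0.28)/2 = 0.64, v̄ = (0.53+0.29)/2 = 0.41 → q = 11.1×0.64×0.41 = 2.913 m³/s
Q = Σ q = 5.727 m³/s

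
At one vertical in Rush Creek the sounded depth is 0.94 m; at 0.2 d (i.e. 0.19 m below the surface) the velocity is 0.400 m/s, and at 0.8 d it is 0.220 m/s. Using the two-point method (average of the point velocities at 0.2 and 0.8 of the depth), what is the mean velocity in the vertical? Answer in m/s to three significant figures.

0.310 m/s

v̄ = (0.400 + 0.220) / 2 = 0.3100 m/s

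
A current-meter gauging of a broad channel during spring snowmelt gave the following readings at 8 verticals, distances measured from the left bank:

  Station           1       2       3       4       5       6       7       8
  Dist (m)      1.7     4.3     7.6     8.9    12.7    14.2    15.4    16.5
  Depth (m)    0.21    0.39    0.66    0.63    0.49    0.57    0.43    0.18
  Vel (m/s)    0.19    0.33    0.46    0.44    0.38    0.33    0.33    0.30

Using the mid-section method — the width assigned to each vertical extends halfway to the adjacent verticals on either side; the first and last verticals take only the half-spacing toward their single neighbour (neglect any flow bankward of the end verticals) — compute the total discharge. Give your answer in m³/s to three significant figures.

2.78 m³/s

w_1 = (4.3 − 1.7)/2 = 1.3 m; q_1 = 0.19 × 0.21 × 1.3 = 0.05187 m³/s
w_2 = (7.6 − 1.7)/2 = 2.95 m; q_2 = 0.33 × 0.39 × 2.95 = 0.3797 m³/s
w_3 = (8.9 − 4.3)/2 = 2.3 m; q_3 = 0.46 × 0.66 × 2.3 = 0.6983 m³/s
w_4 = (12.7 − 7.6)/2 = 2.55 m; q_4 = 0.44 × 0.63 × 2.55 = 0.7069 m³/s
w_5 = (14.2 − 8.9)/2 = 2.65 m; q_5 = 0.38 × 0.49 × 2.65 = 0.4934 m³/s
w_6 = (15.4 − 12.7)/2 = 1.35 m; q_6 = 0.33 × 0.57 × 1.35 = 0.2539 m³/s
w_7 = (16.5 − 14.2)/2 = 1.15 m; q_7 = 0.33 × 0.43 × 1.15 = 0.1632 m³/s
w_8 = (16.5 − 15.4)/2 = 0.55 m; q_8 = 0.30 × 0.18 × 0.55 = 0.02970 m³/s
Q = Σ qᵢ = 2.777 m³/s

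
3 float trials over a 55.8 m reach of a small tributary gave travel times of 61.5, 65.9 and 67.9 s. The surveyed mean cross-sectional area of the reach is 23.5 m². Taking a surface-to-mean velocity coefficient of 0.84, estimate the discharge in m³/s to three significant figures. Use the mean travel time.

t̄ = (61.5 + 65.9 + 67.9) / 3 = 65.1 s
v_surface = L / t̄ = 55.8 / 65.1 = 0.8571 m/s
v_mean = 0.84 × 0.8571 = 0.7200 m/s
Q = A × v_mean = 23.5 × 0.7200 = 16.92 m³/s

16.9 m³/s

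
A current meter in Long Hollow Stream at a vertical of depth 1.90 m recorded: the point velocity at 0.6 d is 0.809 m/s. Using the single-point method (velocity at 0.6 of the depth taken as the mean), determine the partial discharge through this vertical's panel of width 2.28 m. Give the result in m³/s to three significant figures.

3.50 m³/s

v̄ = v₀.₆ = 0.809 m/s
q = v̄ × d × w = 0.8090 × 1.90 × 2.28 = 3.505 m³/s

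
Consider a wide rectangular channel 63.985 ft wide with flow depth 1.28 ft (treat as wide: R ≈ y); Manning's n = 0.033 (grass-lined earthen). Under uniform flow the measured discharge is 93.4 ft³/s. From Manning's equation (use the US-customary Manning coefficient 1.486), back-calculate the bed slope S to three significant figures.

0.000461

A = b·y = 63.985 × 1.28 = 81.90 ft²
Wide channel: R ≈ y = 1.28 ft
S = (Q·n / (1.486·A·R^(2/3)))² = (93.4×0.033 / (1.486×81.90×1.179))² = 0.0004615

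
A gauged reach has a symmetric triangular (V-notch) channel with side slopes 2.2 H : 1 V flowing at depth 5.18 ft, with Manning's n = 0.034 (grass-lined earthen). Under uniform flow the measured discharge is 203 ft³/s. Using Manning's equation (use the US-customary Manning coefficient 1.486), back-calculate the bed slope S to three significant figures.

0.00197

A = z·y² = 2.2×5.18² = 59.03 ft²
P = 2y√(1+z²) = 2×5.18×√(1+2.2²) = 25.04 ft
R = A/P = 59.03/25.04 = 2.358 ft
S = (Q·n / (1.486·A·R^(2/3)))² = (203×0.034 / (1.486×59.03×1.772))² = 0.001973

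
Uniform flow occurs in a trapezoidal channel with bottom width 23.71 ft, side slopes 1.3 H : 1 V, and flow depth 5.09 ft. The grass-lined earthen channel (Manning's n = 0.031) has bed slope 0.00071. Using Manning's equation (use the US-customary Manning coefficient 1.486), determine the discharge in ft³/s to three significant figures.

482 ft³/s

A = (b + z·y)·y = (23.71 + 1.3×5.09)×5.09 = 154.4 ft²
P = b + 2y√(1+z²) = 23.71 + 2×5.09×√(1+1.3²) = 40.41 ft
R = A/P = 154.4/40.41 = 3.820 ft
Q = (1.486/n)·A·R^(2/3)·S^(1/2) = (1.486/0.031) × 154.4 × 3.820^(2/3) × 0.00071^(1/2) = 481.8 ft³/s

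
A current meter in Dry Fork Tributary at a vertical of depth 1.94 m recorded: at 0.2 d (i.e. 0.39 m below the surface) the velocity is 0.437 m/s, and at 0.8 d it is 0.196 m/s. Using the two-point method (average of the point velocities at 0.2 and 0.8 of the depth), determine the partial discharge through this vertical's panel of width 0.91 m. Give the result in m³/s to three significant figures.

0.559 m³/s

v̄ = (0.437 + 0.196) / 2 = 0.3165 m/s
q = v̄ × d × w = 0.3165 × 1.94 × 0.91 = 0.5587 m³/s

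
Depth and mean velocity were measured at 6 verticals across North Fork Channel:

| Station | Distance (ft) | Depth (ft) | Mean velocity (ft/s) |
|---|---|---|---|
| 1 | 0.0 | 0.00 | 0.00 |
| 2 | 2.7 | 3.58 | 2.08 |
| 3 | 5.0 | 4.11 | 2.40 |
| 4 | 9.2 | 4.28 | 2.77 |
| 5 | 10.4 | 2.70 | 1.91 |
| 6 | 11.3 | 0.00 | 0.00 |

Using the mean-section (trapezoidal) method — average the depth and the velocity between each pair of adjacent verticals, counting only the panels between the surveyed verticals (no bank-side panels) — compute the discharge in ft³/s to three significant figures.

Panel 1-2: Δb = 2.7 ft, d̄ = (0.00+3.58)/2 = 1.79, v̄ = (0.00+2.08)/2 = 1.04 → q = 2.7×1.79×1.04 = 5.026 ft³/s
Panel 2-3: Δb = 2.3 ft, d̄ = (3.58+4.11)/2 = 3.845, v̄ = (2.08+2.40)/2 = 2.24 → q = 2.3×3.845×2.24 = 19.81 ft³/s
Panel 3-4: Δb = 4.2 ft, d̄ = (4.11+4.28)/2 = 4.195, v̄ = (2.40+2.77)/2 = 2.585 → q = 4.2×4.195×2.585 = 45.55 ft³/s
Panel 4-5: Δb = 1.2 ft, d̄ = (4.28+2.70)/2 = 3.49, v̄ = (2.77+1.91)/2 = 2.34 → q = 1.2×3.49×2.34 = 9.800 ft³/s
Panel 5-6: Δb = 0.9 ft, d̄ = (2.70+0.00)/2 = 1.35, v̄ = (1.91+0.00)/2 = 0.955 → q = 0.9×1.35×0.955 = 1.160 ft³/s
Q = Σ q = 81.34 ft³/s

81.3 ft³/s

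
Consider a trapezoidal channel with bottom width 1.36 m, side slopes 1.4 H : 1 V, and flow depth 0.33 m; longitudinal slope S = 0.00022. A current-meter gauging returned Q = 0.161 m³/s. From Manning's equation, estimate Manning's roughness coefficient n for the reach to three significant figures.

0.0214

A = (b + z·y)·y = (1.36 + 1.4×0.33)×0.33 = 0.6013 m²
P = b + 2y√(1+z²) = 1.36 + 2×0.33×√(1+1.4²) = 2.496 m
R = A/P = 0.6013/2.496 = 0.2409 m
n = (1/Q)·A·R^(2/3)·S^(1/2) = (1/0.161) × 0.6013 × 0.3872 × 0.01483 = 0.02145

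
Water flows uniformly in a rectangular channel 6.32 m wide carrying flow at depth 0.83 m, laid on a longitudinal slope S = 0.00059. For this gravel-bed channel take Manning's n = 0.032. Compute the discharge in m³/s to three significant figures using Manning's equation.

3.01 m³/s

A = b·y = 6.32 × 0.83 = 5.246 m²
P = b + 2y = 6.32 + 2×0.83 = 7.980 m
R = A/P = 5.246/7.980 = 0.6573 m
Q = (1/n)·A·R^(2/3)·S^(1/2) = (1/0.032) × 5.246 × 0.6573^(2/3) × 0.00059^(1/2) = 3.010 m³/s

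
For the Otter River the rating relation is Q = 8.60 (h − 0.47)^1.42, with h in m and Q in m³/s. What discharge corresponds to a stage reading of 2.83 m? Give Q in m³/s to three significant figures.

Q = 8.60 × (2.83 − 0.47)^1.42 = 8.60 × 2.36^1.42 = 29.11 m³/s

29.1 m³/s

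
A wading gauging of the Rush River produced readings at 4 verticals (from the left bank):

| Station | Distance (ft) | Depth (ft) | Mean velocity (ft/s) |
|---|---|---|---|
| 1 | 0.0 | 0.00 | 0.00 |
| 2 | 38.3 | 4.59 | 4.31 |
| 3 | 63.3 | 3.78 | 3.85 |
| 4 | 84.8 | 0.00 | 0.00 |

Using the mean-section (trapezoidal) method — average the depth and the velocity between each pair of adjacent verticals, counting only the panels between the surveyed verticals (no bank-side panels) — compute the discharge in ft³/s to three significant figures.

Panel 1-2: Δb = 38.3 ft, d̄ = (0.00+4.59)/2 = 2.295, v̄ = (0.00+4.31)/2 = 2.155 → q = 38.3×2.295×2.155 = 189.4 ft³/s
Panel 2-3: Δb = 25 ft, d̄ = (4.59+3.78)/2 = 4.185, v̄ = (4.31+3.85)/2 = 4.08 → q = 25×4.185×4.08 = 426.9 ft³/s
Panel 3-4: Δb = 21.5 ft, d̄ = (3.78+0.00)/2 = 1.89, v̄ = (3.85+0.00)/2 = 1.925 → q = 21.5×1.89×1.925 = 78.22 ft³/s
Q = Σ q = 694.5 ft³/s

695 ft³/s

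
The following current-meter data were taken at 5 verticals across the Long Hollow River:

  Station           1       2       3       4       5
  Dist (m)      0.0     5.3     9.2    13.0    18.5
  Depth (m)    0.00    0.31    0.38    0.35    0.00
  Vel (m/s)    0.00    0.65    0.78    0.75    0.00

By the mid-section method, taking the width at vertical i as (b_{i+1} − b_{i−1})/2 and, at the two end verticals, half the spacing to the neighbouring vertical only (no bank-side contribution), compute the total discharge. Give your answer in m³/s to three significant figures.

3.29 m³/s

w_2 = (9.2 − 0.0)/2 = 4.6 m; q_2 = 0.65 × 0.31 × 4.6 = 0.9269 m³/s
w_3 = (13.0 − 5.3)/2 = 3.85 m; q_3 = 0.78 × 0.38 × 3.85 = 1.141 m³/s
w_4 = (18.5 − 9.2)/2 = 4.65 m; q_4 = 0.75 × 0.35 × 4.65 = 1.221 m³/s
Stations 1, 5 contribute zero (depth or velocity is 0).
Q = Σ qᵢ = 3.289 m³/s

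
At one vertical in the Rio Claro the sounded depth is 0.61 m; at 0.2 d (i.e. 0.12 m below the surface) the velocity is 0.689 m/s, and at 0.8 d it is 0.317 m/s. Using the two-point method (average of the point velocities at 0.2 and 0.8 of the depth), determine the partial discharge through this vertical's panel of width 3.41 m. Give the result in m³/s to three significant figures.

1.05 m³/s

v̄ = (0.689 + 0.317) / 2 = 0.5030 m/s
q = v̄ × d × w = 0.5030 × 0.61 × 3.41 = 1.046 m³/s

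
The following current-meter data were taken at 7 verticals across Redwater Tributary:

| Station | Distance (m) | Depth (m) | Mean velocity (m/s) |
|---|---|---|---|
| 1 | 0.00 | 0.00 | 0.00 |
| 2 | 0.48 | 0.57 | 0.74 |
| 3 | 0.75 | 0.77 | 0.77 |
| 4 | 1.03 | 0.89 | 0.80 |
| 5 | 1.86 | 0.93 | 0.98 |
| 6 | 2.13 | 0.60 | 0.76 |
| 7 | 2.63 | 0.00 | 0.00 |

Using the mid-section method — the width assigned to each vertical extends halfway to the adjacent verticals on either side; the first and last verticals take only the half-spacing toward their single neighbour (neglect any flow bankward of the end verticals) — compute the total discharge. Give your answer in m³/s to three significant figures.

w_2 = (0.75 − 0.00)/2 = 0.375 m; q_2 = 0.74 × 0.57 × 0.375 = 0.1582 m³/s
w_3 = (1.03 − 0.48)/2 = 0.275 m; q_3 = 0.77 × 0.77 × 0.275 = 0.1630 m³/s
w_4 = (1.86 − 0.75)/2 = 0.555 m; q_4 = 0.80 × 0.89 × 0.555 = 0.3952 m³/s
w_5 = (2.13 − 1.03)/2 = 0.55 m; q_5 = 0.98 × 0.93 × 0.55 = 0.5013 m³/s
w_6 = (2.63 − 1.86)/2 = 0.385 m; q_6 = 0.76 × 0.60 × 0.385 = 0.1756 m³/s
Stations 1, 7 contribute zero (depth or velocity is 0).
Q = Σ qᵢ = 1.393 m³/s

1.39 m³/s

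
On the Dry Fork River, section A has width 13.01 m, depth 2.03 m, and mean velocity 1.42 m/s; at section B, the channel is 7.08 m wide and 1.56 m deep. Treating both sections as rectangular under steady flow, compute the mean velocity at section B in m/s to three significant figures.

Q = A₁V₁ = (13.01×2.03) × 1.42 = 37.50 m³/s
A₂ = 7.08 × 1.56 = 11.04 m²
V₂ = Q/A₂ = 37.50/11.04 = 3.396 m/s

3.40 m/s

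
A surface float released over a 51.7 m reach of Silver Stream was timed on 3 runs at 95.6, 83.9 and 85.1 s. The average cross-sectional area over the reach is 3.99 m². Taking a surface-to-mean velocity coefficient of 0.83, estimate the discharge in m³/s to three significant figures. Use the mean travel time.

t̄ = (95.6 + 83.9 + 85.1) / 3 = 88.2 s
v_surface = L / t̄ = 51.7 / 88.2 = 0.5862 m/s
v_mean = 0.83 × 0.5862 = 0.4865 m/s
Q = A × v_mean = 3.99 × 0.4865 = 1.941 m³/s

1.94 m³/s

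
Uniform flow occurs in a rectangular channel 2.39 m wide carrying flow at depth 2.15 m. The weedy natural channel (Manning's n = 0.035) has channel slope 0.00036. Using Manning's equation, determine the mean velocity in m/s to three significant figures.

0.455 m/s

A = b·y = 2.39 × 2.15 = 5.139 m²
P = b + 2y = 2.39 + 2×2.15 = 6.690 m
R = A/P = 5.139/6.690 = 0.7681 m
Q = (1/n)·A·R^(2/3)·S^(1/2) = (1/0.035) × 5.139 × 0.7681^(2/3) × 0.00036^(1/2) = 2.336 m³/s
V = Q/A = 2.336/5.139 = 0.4547 m/s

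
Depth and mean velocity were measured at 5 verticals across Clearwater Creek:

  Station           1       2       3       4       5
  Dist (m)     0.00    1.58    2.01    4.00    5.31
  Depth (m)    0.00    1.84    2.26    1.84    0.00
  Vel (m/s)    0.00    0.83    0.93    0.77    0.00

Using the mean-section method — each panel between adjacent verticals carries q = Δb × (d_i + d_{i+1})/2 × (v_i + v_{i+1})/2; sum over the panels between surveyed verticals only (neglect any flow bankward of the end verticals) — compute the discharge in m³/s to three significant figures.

Panel 1-2: Δb = 1.58 m, d̄ = (0.00+1.84)/2 = 0.92, v̄ = (0.00+0.83)/2 = 0.415 → q = 1.58×0.92×0.415 = 0.6032 m³/s
Panel 2-3: Δb = 0.43 m, d̄ = (1.84+2.26)/2 = 2.05, v̄ = (0.83+0.93)/2 = 0.88 → q = 0.43×2.05×0.88 = 0.7757 m³/s
Panel 3-4: Δb = 1.99 m, d̄ = (2.26+1.84)/2 = 2.05, v̄ = (0.93+0.77)/2 = 0.85 → q = 1.99×2.05×0.85 = 3.468 m³/s
Panel 4-5: Δb = 1.31 m, d̄ = (1.84+0.00)/2 = 0.92, v̄ = (0.77+0.00)/2 = 0.385 → q = 1.31×0.92×0.385 = 0.4640 m³/s
Q = Σ q = 5.311 m³/s

5.31 m³/s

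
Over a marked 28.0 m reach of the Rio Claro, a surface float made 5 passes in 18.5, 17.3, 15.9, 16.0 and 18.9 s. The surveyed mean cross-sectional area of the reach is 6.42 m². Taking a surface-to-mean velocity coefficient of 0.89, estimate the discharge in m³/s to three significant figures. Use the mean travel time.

t̄ = (18.5 + 17.3 + 15.9 + 16.0 + 18.9) / 5 = 17.32 s
v_surface = L / t̄ = 28.0 / 17.32 = 1.617 m/s
v_mean = 0.89 × 1.617 = 1.439 m/s
Q = A × v_mean = 6.42 × 1.439 = 9.237 m³/s

9.24 m³/s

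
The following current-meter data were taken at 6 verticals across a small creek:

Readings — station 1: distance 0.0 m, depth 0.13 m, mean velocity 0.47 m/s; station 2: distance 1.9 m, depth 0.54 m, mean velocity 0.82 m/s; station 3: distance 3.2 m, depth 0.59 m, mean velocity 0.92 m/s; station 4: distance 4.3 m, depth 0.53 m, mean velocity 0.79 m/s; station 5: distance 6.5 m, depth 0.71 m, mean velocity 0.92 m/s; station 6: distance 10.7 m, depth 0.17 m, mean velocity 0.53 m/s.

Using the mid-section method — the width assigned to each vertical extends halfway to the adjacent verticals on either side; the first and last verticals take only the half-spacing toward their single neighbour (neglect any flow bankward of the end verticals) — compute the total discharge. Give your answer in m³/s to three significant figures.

w_1 = (1.9 − 0.0)/2 = 0.95 m; q_1 = 0.47 × 0.13 × 0.95 = 0.05805 m³/s
w_2 = (3.2 − 0.0)/2 = 1.6 m; q_2 = 0.82 × 0.54 × 1.6 = 0.7085 m³/s
w_3 = (4.3 − 1.9)/2 = 1.2 m; q_3 = 0.92 × 0.59 × 1.2 = 0.6514 m³/s
w_4 = (6.5 − 3.2)/2 = 1.65 m; q_4 = 0.79 × 0.53 × 1.65 = 0.6909 m³/s
w_5 = (10.7 − 4.3)/2 = 3.2 m; q_5 = 0.92 × 0.71 × 3.2 = 2.090 m³/s
w_6 = (10.7 − 6.5)/2 = 2.1 m; q_6 = 0.53 × 0.17 × 2.1 = 0.1892 m³/s
Q = Σ qᵢ = 4.388 m³/s

4.39 m³/s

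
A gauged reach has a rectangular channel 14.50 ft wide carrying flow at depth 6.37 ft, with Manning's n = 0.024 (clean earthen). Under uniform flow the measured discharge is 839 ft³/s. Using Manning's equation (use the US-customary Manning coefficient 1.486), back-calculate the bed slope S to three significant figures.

A = b·y = 14.50 × 6.37 = 92.37 ft²
P = b + 2y = 14.50 + 2×6.37 = 27.24 ft
R = A/P = 92.37/27.24 = 3.391 ft
S = (Q·n / (1.486·A·R^(2/3)))² = (839×0.024 / (1.486×92.37×2.257))² = 0.004225

0.00423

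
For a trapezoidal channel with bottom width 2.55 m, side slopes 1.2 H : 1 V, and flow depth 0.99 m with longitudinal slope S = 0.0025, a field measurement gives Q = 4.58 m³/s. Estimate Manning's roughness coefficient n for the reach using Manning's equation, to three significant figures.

A = (b + z·y)·y = (2.55 + 1.2×0.99)×0.99 = 3.701 m²
P = b + 2y√(1+z²) = 2.55 + 2×0.99×√(1+1.2²) = 5.643 m
R = A/P = 3.701/5.643 = 0.6558 m
n = (1/Q)·A·R^(2/3)·S^(1/2) = (1/4.58) × 3.701 × 0.7548 × 0.05000 = 0.03050

0.0305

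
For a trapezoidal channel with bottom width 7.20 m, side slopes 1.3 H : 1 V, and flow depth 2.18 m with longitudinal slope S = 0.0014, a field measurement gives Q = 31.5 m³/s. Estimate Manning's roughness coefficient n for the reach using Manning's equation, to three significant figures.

0.0344

A = (b + z·y)·y = (7.20 + 1.3×2.18)×2.18 = 21.87 m²
P = b + 2y√(1+z²) = 7.20 + 2×2.18×√(1+1.3²) = 14.35 m
R = A/P = 21.87/14.35 = 1.524 m
n = (1/Q)·A·R^(2/3)·S^(1/2) = (1/31.5) × 21.87 × 1.324 × 0.03742 = 0.03441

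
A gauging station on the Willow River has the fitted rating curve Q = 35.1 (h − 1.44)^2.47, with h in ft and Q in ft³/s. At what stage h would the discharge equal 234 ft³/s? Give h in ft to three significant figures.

3.60 ft

h − h₀ = (Q/C)^(1/b) = (234/35.1)^(1/2.47) = 2.156 ft
h = 1.44 + 2.156 = 3.596 ft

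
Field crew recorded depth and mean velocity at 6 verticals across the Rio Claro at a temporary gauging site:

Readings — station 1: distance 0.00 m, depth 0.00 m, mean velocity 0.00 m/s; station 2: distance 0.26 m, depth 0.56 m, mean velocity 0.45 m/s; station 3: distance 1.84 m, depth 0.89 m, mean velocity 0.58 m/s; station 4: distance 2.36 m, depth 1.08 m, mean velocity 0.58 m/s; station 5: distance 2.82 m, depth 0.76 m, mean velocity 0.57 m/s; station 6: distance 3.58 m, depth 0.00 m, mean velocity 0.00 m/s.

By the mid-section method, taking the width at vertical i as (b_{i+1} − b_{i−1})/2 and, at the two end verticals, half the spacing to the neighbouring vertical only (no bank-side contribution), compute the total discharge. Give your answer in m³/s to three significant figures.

w_2 = (1.84 − 0.00)/2 = 0.92 m; q_2 = 0.45 × 0.56 × 0.92 = 0.2318 m³/s
w_3 = (2.36 − 0.26)/2 = 1.05 m; q_3 = 0.58 × 0.89 × 1.05 = 0.5420 m³/s
w_4 = (2.82 − 1.84)/2 = 0.49 m; q_4 = 0.58 × 1.08 × 0.49 = 0.3069 m³/s
w_5 = (3.58 − 2.36)/2 = 0.61 m; q_5 = 0.57 × 0.76 × 0.61 = 0.2643 m³/s
Stations 1, 6 contribute zero (depth or velocity is 0).
Q = Σ qᵢ = 1.345 m³/s

1.35 m³/s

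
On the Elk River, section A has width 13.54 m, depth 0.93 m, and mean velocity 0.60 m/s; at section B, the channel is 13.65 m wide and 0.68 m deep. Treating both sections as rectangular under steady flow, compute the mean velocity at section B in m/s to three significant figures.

0.814 m/s

Q = A₁V₁ = (13.54×0.93) × 0.60 = 7.555 m³/s
A₂ = 13.65 × 0.68 = 9.282 m²
V₂ = Q/A₂ = 7.555/9.282 = 0.8140 m/s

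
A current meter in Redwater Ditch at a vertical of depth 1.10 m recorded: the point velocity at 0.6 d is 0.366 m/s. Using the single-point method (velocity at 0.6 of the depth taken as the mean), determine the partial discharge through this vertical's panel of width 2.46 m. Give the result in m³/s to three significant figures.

0.990 m³/s

v̄ = v₀.₆ = 0.366 m/s
q = v̄ × d × w = 0.3660 × 1.10 × 2.46 = 0.9904 m³/s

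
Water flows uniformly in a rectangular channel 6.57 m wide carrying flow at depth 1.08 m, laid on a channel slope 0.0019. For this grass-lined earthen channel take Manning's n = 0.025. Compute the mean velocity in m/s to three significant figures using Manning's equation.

1.52 m/s

A = b·y = 6.57 × 1.08 = 7.096 m²
P = b + 2y = 6.57 + 2×1.08 = 8.730 m
R = A/P = 7.096/8.730 = 0.8128 m
Q = (1/n)·A·R^(2/3)·S^(1/2) = (1/0.025) × 7.096 × 0.8128^(2/3) × 0.0019^(1/2) = 10.77 m³/s
V = Q/A = 10.77/7.096 = 1.519 m/s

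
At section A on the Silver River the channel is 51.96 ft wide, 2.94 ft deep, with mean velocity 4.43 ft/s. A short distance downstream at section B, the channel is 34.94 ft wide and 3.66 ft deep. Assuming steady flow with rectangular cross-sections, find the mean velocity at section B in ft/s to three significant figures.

5.29 ft/s

Q = A₁V₁ = (51.96×2.94) × 4.43 = 676.7 ft³/s
A₂ = 34.94 × 3.66 = 127.9 ft²
V₂ = Q/A₂ = 676.7/127.9 = 5.292 ft/s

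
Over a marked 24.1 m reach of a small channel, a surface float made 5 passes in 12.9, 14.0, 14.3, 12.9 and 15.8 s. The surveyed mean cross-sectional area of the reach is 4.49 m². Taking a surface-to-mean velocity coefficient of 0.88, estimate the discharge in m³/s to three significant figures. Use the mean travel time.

t̄ = (12.9 + 14.0 + 14.3 + 12.9 + 15.8) / 5 = 13.98 s
v_surface = L / t̄ = 24.1 / 13.98 = 1.724 m/s
v_mean = 0.88 × 1.724 = 1.517 m/s
Q = A × v_mean = 4.49 × 1.517 = 6.811 m³/s

6.81 m³/s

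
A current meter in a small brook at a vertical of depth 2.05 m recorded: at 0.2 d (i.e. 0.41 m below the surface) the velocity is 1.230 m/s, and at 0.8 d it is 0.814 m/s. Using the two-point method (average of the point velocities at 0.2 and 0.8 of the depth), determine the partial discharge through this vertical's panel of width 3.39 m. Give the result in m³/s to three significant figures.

7.10 m³/s

v̄ = (1.230 + 0.814) / 2 = 1.022 m/s
q = v̄ × d × w = 1.022 × 2.05 × 3.39 = 7.102 m³/s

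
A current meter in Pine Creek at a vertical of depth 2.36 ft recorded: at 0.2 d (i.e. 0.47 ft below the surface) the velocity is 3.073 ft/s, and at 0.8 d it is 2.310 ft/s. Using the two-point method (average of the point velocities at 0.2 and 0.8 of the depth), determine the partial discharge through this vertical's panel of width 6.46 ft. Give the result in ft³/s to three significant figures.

v̄ = (3.073 + 2.310) / 2 = 2.692 ft/s
q = v̄ × d × w = 2.692 × 2.36 × 6.46 = 41.03 ft³/s

41.0 ft³/s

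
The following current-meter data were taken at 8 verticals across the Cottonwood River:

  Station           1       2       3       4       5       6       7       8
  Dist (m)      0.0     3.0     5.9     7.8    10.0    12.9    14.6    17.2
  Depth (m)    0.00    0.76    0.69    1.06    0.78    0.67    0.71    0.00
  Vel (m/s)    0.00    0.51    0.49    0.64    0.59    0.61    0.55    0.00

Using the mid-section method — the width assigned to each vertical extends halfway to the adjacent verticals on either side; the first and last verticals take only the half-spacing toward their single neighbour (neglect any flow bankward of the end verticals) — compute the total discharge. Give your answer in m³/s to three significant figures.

6.30 m³/s

w_2 = (5.9 − 0.0)/2 = 2.95 m; q_2 = 0.51 × 0.76 × 2.95 = 1.143 m³/s
w_3 = (7.8 − 3.0)/2 = 2.4 m; q_3 = 0.49 × 0.69 × 2.4 = 0.8114 m³/s
w_4 = (10.0 − 5.9)/2 = 2.05 m; q_4 = 0.64 × 1.06 × 2.05 = 1.391 m³/s
w_5 = (12.9 − 7.8)/2 = 2.55 m; q_5 = 0.59 × 0.78 × 2.55 = 1.174 m³/s
w_6 = (14.6 − 10.0)/2 = 2.3 m; q_6 = 0.61 × 0.67 × 2.3 = 0.9400 m³/s
w_7 = (17.2 − 12.9)/2 = 2.15 m; q_7 = 0.55 × 0.71 × 2.15 = 0.8396 m³/s
Stations 1, 8 contribute zero (depth or velocity is 0).
Q = Σ qᵢ = 6.299 m³/s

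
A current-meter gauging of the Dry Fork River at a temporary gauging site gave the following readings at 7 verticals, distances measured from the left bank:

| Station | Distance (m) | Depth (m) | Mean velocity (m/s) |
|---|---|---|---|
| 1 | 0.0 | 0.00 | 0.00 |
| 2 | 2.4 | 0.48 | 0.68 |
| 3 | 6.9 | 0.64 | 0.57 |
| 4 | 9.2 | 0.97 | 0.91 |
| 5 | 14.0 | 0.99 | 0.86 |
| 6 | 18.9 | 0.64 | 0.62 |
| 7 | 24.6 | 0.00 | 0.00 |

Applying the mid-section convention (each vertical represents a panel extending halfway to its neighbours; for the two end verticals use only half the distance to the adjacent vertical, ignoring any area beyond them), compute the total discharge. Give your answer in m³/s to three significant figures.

w_2 = (6.9 − 0.0)/2 = 3.45 m; q_2 = 0.68 × 0.48 × 3.45 = 1.126 m³/s
w_3 = (9.2 − 2.4)/2 = 3.4 m; q_3 = 0.57 × 0.64 × 3.4 = 1.240 m³/s
w_4 = (14.0 − 6.9)/2 = 3.55 m; q_4 = 0.91 × 0.97 × 3.55 = 3.134 m³/s
w_5 = (18.9 − 9.2)/2 = 4.85 m; q_5 = 0.86 × 0.99 × 4.85 = 4.129 m³/s
w_6 = (24.6 − 14.0)/2 = 5.3 m; q_6 = 0.62 × 0.64 × 5.3 = 2.103 m³/s
Stations 1, 7 contribute zero (depth or velocity is 0).
Q = Σ qᵢ = 11.73 m³/s

11.7 m³/s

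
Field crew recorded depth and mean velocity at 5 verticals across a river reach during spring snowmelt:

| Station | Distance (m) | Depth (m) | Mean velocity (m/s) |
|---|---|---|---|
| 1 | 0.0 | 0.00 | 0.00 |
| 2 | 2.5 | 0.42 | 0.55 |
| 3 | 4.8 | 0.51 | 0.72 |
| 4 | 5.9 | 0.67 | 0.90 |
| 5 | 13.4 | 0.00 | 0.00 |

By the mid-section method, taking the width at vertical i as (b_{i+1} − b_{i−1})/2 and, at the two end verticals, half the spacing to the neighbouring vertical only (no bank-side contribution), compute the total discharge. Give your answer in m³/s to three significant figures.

3.77 m³/s

w_2 = (4.8 − 0.0)/2 = 2.4 m; q_2 = 0.55 × 0.42 × 2.4 = 0.5544 m³/s
w_3 = (5.9 − 2.5)/2 = 1.7 m; q_3 = 0.72 × 0.51 × 1.7 = 0.6242 m³/s
w_4 = (13.4 − 4.8)/2 = 4.3 m; q_4 = 0.90 × 0.67 × 4.3 = 2.593 m³/s
Stations 1, 5 contribute zero (depth or velocity is 0).
Q = Σ qᵢ = 3.772 m³/s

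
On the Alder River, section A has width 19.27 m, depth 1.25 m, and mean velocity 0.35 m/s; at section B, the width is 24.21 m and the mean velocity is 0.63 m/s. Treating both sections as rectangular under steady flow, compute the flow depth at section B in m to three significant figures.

Q = A₁V₁ = (19.27×1.25) × 0.35 = 8.431 m³/s
d₂ = Q/(b₂ V₂) = 8.431/(24.21×0.63) = 0.5527 m

0.553 m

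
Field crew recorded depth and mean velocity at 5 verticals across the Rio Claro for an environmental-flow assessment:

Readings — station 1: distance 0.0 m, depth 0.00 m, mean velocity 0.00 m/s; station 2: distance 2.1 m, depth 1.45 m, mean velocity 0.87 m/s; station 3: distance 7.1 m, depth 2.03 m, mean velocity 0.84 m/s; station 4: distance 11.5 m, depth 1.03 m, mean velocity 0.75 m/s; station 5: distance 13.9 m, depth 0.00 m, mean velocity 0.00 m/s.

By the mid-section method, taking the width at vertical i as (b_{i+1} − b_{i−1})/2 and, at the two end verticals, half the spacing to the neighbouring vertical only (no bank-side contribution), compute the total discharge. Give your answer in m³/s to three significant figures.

w_2 = (7.1 − 0.0)/2 = 3.55 m; q_2 = 0.87 × 1.45 × 3.55 = 4.478 m³/s
w_3 = (11.5 − 2.1)/2 = 4.7 m; q_3 = 0.84 × 2.03 × 4.7 = 8.014 m³/s
w_4 = (13.9 − 7.1)/2 = 3.4 m; q_4 = 0.75 × 1.03 × 3.4 = 2.627 m³/s
Stations 1, 5 contribute zero (depth or velocity is 0).
Q = Σ qᵢ = 15.12 m³/s

15.1 m³/s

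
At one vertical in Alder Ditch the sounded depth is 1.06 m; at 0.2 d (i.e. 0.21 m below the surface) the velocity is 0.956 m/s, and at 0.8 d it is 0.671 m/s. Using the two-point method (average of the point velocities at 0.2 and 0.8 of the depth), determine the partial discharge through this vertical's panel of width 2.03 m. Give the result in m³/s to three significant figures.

1.75 m³/s

v̄ = (0.956 + 0.671) / 2 = 0.8135 m/s
q = v̄ × d × w = 0.8135 × 1.06 × 2.03 = 1.750 m³/s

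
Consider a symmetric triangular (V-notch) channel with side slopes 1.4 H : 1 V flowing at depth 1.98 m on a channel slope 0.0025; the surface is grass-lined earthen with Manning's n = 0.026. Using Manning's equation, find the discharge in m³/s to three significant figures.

9.14 m³/s

A = z·y² = 1.4×1.98² = 5.489 m²
P = 2y√(1+z²) = 2×1.98×√(1+1.4²) = 6.813 m
R = A/P = 5.489/6.813 = 0.8056 m
Q = (1/n)·A·R^(2/3)·S^(1/2) = (1/0.026) × 5.489 × 0.8056^(2/3) × 0.0025^(1/2) = 9.138 m³/s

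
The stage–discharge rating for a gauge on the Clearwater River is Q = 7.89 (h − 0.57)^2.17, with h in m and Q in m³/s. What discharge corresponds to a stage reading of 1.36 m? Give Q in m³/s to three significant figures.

4.73 m³/s

Q = 7.89 × (1.36 − 0.57)^2.17 = 7.89 × 0.79^2.17 = 4.731 m³/s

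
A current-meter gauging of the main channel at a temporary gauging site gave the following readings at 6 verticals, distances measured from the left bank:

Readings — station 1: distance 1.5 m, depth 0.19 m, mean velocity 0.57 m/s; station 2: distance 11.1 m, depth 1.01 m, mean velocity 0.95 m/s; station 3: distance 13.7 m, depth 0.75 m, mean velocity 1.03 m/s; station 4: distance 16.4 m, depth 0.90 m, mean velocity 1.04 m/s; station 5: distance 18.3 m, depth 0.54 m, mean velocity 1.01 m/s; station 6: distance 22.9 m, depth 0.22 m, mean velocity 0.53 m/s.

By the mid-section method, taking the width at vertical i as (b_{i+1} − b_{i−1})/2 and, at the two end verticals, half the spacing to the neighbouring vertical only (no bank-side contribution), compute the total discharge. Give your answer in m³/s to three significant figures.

12.6 m³/s

w_1 = (11.1 − 1.5)/2 = 4.8 m; q_1 = 0.57 × 0.19 × 4.8 = 0.5198 m³/s
w_2 = (13.7 − 1.5)/2 = 6.1 m; q_2 = 0.95 × 1.01 × 6.1 = 5.853 m³/s
w_3 = (16.4 − 11.1)/2 = 2.65 m; q_3 = 1.03 × 0.75 × 2.65 = 2.047 m³/s
w_4 = (18.3 − 13.7)/2 = 2.3 m; q_4 = 1.04 × 0.90 × 2.3 = 2.153 m³/s
w_5 = (22.9 − 16.4)/2 = 3.25 m; q_5 = 1.01 × 0.54 × 3.25 = 1.773 m³/s
w_6 = (22.9 − 18.3)/2 = 2.3 m; q_6 = 0.53 × 0.22 × 2.3 = 0.2682 m³/s
Q = Σ qᵢ = 12.61 m³/s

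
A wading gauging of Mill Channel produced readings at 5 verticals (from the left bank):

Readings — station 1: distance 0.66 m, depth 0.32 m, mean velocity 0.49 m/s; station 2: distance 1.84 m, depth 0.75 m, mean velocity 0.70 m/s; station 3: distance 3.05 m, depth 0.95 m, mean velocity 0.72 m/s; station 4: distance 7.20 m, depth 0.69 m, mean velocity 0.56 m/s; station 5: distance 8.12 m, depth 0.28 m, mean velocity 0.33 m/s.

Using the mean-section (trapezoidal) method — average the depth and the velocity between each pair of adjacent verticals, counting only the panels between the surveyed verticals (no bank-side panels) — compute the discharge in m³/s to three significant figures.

3.48 m³/s

Panel 1-2: Δb = 1.18 m, d̄ = (0.32+0.75)/2 = 0.535, v̄ = (0.49+0.70)/2 = 0.595 → q = 1.18×0.535×0.595 = 0.3756 m³/s
Panel 2-3: Δb = 1.21 m, d̄ = (0.75+0.95)/2 = 0.85, v̄ = (0.70+0.72)/2 = 0.71 → q = 1.21×0.85×0.71 = 0.7302 m³/s
Panel 3-4: Δb = 4.15 m, d̄ = (0.95+0.69)/2 = 0.82, v̄ = (0.72+0.56)/2 = 0.64 → q = 4.15×0.82×0.64 = 2.178 m³/s
Panel 4-5: Δb = 0.92 m, d̄ = (0.69+0.28)/2 = 0.485, v̄ = (0.56+0.33)/2 = 0.445 → q = 0.92×0.485×0.445 = 0.1986 m³/s
Q = Σ q = 3.482 m³/s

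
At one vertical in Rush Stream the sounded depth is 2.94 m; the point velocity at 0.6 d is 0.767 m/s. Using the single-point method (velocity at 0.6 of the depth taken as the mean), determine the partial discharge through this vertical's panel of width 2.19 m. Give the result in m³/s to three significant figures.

4.94 m³/s

v̄ = v₀.₆ = 0.767 m/s
q = v̄ × d × w = 0.7670 × 2.94 × 2.19 = 4.938 m³/s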